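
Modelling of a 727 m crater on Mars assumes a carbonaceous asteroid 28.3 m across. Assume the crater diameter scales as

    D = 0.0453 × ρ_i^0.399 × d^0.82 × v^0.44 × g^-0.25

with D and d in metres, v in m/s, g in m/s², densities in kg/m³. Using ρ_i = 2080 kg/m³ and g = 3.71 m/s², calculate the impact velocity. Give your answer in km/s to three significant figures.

Rearranging for v: v = [D / (0.0453 · 2080^0.399 · 28.3^0.82 · 3.71^-0.25)]^(1/0.44).
2080^0.399 = 21.08
28.3^0.82 = 15.50
3.71^-0.25 = 0.7205
Denominator = 0.0453 × 21.08 × 15.50 × 0.7205 = 10.66
D / 10.66 = 727 / 10.66 = 68.20
v = 68.20^(1/0.44) = 68.20^2.2727 = 14711 m/s

v ≈ 14.7 km/s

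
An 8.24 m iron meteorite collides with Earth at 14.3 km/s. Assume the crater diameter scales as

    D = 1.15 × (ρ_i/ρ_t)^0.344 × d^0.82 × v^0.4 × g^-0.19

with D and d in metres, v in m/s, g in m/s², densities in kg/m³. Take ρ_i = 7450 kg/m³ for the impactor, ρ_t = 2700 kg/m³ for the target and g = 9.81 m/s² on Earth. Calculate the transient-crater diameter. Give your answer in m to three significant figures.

In SI units: v = 14300 m/s.
(ρ_i/ρ_t)^0.344 = (7450/2700)^0.344 = 1.418
d^0.82 = 8.24^0.82 = 5.637
v^0.4 = 14300^0.4 = 45.93
g^-0.19 = 9.81^-0.19 = 0.6480
D = 1.15 × 1.418 × 5.637 × 45.93 × 0.6480 = 273.6 m

D ≈ 274 m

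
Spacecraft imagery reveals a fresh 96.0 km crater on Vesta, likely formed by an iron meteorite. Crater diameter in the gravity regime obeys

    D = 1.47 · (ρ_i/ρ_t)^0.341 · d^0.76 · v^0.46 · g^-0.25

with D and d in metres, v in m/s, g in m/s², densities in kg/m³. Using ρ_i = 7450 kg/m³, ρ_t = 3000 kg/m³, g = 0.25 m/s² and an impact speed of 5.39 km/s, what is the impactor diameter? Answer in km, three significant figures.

d ≈ 5.03 km

Rearranging for d: d = [D / (1.47 · (7450/3000)^0.341 · 5390^0.46 · 0.25^-0.25)]^(1/0.76).
D = 96000 m.
(7450/3000)^0.341 = 1.364
5390^0.46 = 52.06
0.25^-0.25 = 1.414
Denominator = 1.47 × 1.364 × 52.06 × 1.414 = 147.6
D / 147.6 = 96000 / 147.6 = 650.4
d = 650.4^(1/0.76) = 650.4^1.3158 = 5030 m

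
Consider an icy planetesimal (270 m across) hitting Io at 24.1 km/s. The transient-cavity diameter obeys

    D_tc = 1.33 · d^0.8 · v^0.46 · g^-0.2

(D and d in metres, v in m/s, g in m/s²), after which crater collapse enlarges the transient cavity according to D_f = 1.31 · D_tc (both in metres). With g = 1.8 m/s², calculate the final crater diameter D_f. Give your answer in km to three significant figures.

v = 24100 m/s.
d^0.8 = 270^0.8 = 88.12
v^0.46 = 24100^0.46 = 103.7
g^-0.2 = 1.8^-0.2 = 0.8891
D_tc = 1.33 × 88.12 × 103.7 × 0.8891 = 10810 m
D_f = 1.31 × 10810 = 14161 m
     = 14.16 km

D_f ≈ 14.2 km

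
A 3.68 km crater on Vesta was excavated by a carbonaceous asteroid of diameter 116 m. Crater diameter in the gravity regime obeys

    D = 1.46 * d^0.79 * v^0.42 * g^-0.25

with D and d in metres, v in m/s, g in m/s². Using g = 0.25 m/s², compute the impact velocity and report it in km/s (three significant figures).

Rearranging for v: v = [D / (1.46 · 116^0.79 · 0.25^-0.25)]^(1/0.42).
D = 3680 m.
116^0.79 = 42.75
0.25^-0.25 = 1.414
Denominator = 1.46 × 42.75 × 1.414 = 88.25
D / 88.25 = 3680 / 88.25 = 41.70
v = 41.70^(1/0.42) = 41.70^2.381 = 7204 m/s

v ≈ 7.20 km/s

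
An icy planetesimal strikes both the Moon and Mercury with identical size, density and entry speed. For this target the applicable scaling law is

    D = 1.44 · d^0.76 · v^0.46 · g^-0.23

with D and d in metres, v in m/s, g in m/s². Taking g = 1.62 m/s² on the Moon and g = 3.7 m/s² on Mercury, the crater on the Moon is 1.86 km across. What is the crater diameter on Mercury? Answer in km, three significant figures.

All impactor-dependent factors cancel in the ratio, leaving D_Mercury/D_Moon = (g_Mercury/g_Moon)^-0.23.
(3.7/1.62)^-0.23 = 2.284^-0.23 = 0.8270
D_Mercury = 0.8270 × 1.86 km = 1.54 km

D ≈ 1.54 km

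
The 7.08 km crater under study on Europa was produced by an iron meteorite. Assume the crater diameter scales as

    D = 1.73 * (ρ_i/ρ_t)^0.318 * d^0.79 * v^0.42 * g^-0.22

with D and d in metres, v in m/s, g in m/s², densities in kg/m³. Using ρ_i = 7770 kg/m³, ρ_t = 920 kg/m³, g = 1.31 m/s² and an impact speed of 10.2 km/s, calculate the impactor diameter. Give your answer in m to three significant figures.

d ≈ 126 m

Rearranging for d: d = [D / (1.73 · (7770/920)^0.318 · 10200^0.42 · 1.31^-0.22)]^(1/0.79).
D = 7080 m.
(7770/920)^0.318 = 1.971
10200^0.42 = 48.26
1.31^-0.22 = 0.9423
Denominator = 1.73 × 1.971 × 48.26 × 0.9423 = 155.1
D / 155.1 = 7080 / 155.1 = 45.65
d = 45.65^(1/0.79) = 45.65^1.2658 = 126.0 m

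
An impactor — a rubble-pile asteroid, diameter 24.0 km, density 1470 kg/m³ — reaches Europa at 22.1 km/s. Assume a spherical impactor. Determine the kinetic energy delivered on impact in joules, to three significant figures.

d = 24000 m; v = 22100 m/s.
Mass m = (π/6) ρ d³ = (π/6) × 1470 × (24000)³ = 1.064 × 10^16 kg
E = ½ m v² = 0.5 × 1.064 × 10^16 × (22100)² = 2.598 × 10^24 J

E ≈ 2.60 × 10^24 J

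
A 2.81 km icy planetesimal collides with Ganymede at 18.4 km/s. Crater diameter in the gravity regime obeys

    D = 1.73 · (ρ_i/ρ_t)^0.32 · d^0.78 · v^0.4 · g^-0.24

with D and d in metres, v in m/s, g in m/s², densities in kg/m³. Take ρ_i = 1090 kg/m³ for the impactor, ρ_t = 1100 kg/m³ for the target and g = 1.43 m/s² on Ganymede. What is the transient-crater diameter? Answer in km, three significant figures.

In SI units: d = 2810 m, v = 18400 m/s.
(ρ_i/ρ_t)^0.32 = (1090/1100)^0.32 = 0.9971
d^0.78 = 2810^0.78 = 489.8
v^0.4 = 18400^0.4 = 50.81
g^-0.24 = 1.43^-0.24 = 0.9177
D = 1.73 × 0.9971 × 489.8 × 50.81 × 0.9177 = 39396 m
   = 39.40 km

D ≈ 39.4 km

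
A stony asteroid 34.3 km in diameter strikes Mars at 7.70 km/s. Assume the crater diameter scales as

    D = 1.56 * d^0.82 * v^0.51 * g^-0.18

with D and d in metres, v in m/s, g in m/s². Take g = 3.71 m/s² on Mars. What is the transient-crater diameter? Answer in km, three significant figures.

D ≈ 619 km

In SI units: d = 34300 m, v = 7700 m/s.
d^0.82 = 34300^0.82 = 5235
v^0.51 = 7700^0.51 = 95.96
g^-0.18 = 3.71^-0.18 = 0.7898
D = 1.56 × 5235 × 95.96 × 0.7898 = 6.189 × 10^5 m
   = 618.9 km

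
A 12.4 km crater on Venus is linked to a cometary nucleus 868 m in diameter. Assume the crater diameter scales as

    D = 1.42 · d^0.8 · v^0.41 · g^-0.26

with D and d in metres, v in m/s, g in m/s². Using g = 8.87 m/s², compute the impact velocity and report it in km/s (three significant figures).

Rearranging for v: v = [D / (1.42 · 868^0.8 · 8.87^-0.26)]^(1/0.41).
D = 12400 m.
868^0.8 = 224.3
8.87^-0.26 = 0.5669
Denominator = 1.42 × 224.3 × 0.5669 = 180.6
D / 180.6 = 12400 / 180.6 = 68.66
v = 68.66^(1/0.41) = 68.66^2.439 = 30180 m/s

v ≈ 30.2 km/s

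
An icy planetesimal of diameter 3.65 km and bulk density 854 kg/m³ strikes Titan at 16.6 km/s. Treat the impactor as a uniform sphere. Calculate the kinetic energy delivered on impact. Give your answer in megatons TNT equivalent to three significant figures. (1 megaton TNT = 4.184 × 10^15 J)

E ≈ 7.16 × 10^5 Mt TNT

d = 3650 m; v = 16600 m/s.
Mass m = (π/6) ρ d³ = (π/6) × 854 × (3650)³ = 2.174 × 10^13 kg
E = ½ m v² = 0.5 × 2.174 × 10^13 × (16600)² = 2.995 × 10^21 J
   = 2.995 × 10^21 / 4.184×10^15 = 7.158 × 10^5 Mt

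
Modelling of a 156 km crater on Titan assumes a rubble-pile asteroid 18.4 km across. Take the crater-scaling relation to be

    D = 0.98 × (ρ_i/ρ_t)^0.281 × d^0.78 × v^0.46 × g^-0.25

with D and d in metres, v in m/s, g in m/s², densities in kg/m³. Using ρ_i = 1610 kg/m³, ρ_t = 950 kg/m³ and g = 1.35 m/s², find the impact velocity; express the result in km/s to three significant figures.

Rearranging for v: v = [D / (0.98 · (1610/950)^0.281 · 18400^0.78 · 1.35^-0.25)]^(1/0.46).
D = 156000 m.
(1610/950)^0.281 = 1.160
18400^0.78 = 2121
1.35^-0.25 = 0.9277
Denominator = 0.98 × 1.160 × 2121 × 0.9277 = 2237
D / 2237 = 156000 / 2237 = 69.74
v = 69.74^(1/0.46) = 69.74^2.1739 = 10175 m/s

v ≈ 10.2 km/s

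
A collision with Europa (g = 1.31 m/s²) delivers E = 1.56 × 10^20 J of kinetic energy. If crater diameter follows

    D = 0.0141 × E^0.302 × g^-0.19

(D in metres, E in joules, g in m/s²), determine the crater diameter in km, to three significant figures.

E^0.302 = (1.56 × 10^20)^0.302 = 1.254 × 10^6
g^-0.19 = 1.31^-0.19 = 0.9500
D = 0.0141 × 1.254 × 10^6 × 0.9500 = 16797 m
   = 16.80 km

D ≈ 16.8 km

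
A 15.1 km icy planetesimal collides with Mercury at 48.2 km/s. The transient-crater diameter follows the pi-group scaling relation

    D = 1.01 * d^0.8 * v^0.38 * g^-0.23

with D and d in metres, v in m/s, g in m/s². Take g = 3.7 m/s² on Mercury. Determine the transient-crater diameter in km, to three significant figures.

In SI units: d = 15100 m, v = 48200 m/s.
d^0.8 = 15100^0.8 = 2204
v^0.38 = 48200^0.38 = 60.19
g^-0.23 = 3.7^-0.23 = 0.7401
D = 1.01 × 2204 × 60.19 × 0.7401 = 99163 m
   = 99.16 km

D ≈ 99.2 km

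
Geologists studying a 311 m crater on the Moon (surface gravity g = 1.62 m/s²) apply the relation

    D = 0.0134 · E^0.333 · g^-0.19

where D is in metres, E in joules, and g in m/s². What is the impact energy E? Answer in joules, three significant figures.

E ≈ 1.70 × 10^13 J

Rearranging: E = [D / (0.0134 · g^-0.19)]^(1/0.333).
g^-0.19 = 1.62^-0.19 = 0.9124
D / (0.0134 × 0.9124) = 311 / (0.01223) = 2.543 × 10^4
E = (2.543 × 10^4)^3.003 = 1.695 × 10^13 J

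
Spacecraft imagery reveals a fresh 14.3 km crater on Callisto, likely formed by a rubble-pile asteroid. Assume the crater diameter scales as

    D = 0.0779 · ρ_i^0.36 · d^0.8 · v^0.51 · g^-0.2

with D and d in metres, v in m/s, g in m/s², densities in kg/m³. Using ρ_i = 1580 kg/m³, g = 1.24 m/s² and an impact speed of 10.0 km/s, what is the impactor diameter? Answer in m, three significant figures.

d ≈ 411 m

Rearranging for d: d = [D / (0.0779 · 1580^0.36 · 10000^0.51 · 1.24^-0.2)]^(1/0.8).
D = 14300 m.
1580^0.36 = 14.17
10000^0.51 = 109.6
1.24^-0.2 = 0.9579
Denominator = 0.0779 × 14.17 × 109.6 × 0.9579 = 115.9
D / 115.9 = 14300 / 115.9 = 123.4
d = 123.4^(1/0.8) = 123.4^1.25 = 411.3 m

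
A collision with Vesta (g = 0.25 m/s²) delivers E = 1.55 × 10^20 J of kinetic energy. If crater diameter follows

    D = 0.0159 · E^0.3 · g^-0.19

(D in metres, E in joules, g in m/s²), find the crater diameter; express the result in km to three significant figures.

E^0.3 = (1.55 × 10^20)^0.3 = 1.141 × 10^6
g^-0.19 = 0.25^-0.19 = 1.301
D = 0.0159 × 1.141 × 10^6 × 1.301 = 23603 m
   = 23.60 km

D ≈ 23.6 km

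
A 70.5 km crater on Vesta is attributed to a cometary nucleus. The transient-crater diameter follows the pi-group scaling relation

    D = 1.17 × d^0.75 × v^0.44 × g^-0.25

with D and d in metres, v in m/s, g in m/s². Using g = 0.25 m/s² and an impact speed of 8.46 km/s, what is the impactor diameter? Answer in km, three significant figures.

Rearranging for d: d = [D / (1.17 · 8460^0.44 · 0.25^-0.25)]^(1/0.75).
D = 70500 m.
8460^0.44 = 53.46
0.25^-0.25 = 1.414
Denominator = 1.17 × 53.46 × 1.414 = 88.44
D / 88.44 = 70500 / 88.44 = 797.2
d = 797.2^(1/0.75) = 797.2^1.3333 = 7390 m

d ≈ 7.39 km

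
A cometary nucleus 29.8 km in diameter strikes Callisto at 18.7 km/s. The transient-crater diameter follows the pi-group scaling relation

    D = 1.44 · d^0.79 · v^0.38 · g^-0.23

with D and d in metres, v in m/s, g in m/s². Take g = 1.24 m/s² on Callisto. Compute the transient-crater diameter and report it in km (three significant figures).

D ≈ 197 km

In SI units: d = 29800 m, v = 18700 m/s.
d^0.79 = 29800^0.79 = 3425
v^0.38 = 18700^0.38 = 42.00
g^-0.23 = 1.24^-0.23 = 0.9517
D = 1.44 × 3425 × 42.00 × 0.9517 = 1.971 × 10^5 m
   = 197.1 km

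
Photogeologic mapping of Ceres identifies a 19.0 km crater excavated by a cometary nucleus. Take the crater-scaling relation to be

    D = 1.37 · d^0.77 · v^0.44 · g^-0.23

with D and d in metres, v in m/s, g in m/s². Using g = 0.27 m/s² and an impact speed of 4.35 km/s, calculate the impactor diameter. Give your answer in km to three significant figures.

d ≈ 1.35 km

Rearranging for d: d = [D / (1.37 · 4350^0.44 · 0.27^-0.23)]^(1/0.77).
D = 19000 m.
4350^0.44 = 39.90
0.27^-0.23 = 1.351
Denominator = 1.37 × 39.90 × 1.351 = 73.85
D / 73.85 = 19000 / 73.85 = 257.3
d = 257.3^(1/0.77) = 257.3^1.2987 = 1350 m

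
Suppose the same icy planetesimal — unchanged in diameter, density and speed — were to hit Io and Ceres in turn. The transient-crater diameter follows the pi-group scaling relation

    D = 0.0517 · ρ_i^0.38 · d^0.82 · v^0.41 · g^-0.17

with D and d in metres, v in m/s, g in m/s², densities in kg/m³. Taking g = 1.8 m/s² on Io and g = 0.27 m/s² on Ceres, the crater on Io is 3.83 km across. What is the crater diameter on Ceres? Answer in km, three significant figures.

D ≈ 5.29 km

All impactor-dependent factors cancel in the ratio, leaving D_Ceres/D_Io = (g_Ceres/g_Io)^-0.17.
(0.27/1.8)^-0.17 = 0.1500^-0.17 = 1.381
D_Ceres = 1.381 × 3.83 km = 5.29 km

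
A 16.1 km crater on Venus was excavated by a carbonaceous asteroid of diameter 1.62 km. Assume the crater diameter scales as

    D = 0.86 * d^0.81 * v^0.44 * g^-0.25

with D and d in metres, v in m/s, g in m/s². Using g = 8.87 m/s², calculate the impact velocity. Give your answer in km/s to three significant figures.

v ≈ 21.9 km/s

Rearranging for v: v = [D / (0.86 · 1620^0.81 · 8.87^-0.25)]^(1/0.44).
D = 16100 m.
1620^0.81 = 397.8
8.87^-0.25 = 0.5795
Denominator = 0.86 × 397.8 × 0.5795 = 198.3
D / 198.3 = 16100 / 198.3 = 81.19
v = 81.19^(1/0.44) = 81.19^2.2727 = 21864 m/s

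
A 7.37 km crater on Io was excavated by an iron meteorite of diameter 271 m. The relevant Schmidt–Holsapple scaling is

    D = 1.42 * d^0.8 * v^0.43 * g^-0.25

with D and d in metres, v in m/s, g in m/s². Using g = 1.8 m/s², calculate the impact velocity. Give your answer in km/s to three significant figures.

v ≈ 18.3 km/s

Rearranging for v: v = [D / (1.42 · 271^0.8 · 1.8^-0.25)]^(1/0.43).
D = 7370 m.
271^0.8 = 88.38
1.8^-0.25 = 0.8633
Denominator = 1.42 × 88.38 × 0.8633 = 108.3
D / 108.3 = 7370 / 108.3 = 68.05
v = 68.05^(1/0.43) = 68.05^2.3256 = 18299 m/s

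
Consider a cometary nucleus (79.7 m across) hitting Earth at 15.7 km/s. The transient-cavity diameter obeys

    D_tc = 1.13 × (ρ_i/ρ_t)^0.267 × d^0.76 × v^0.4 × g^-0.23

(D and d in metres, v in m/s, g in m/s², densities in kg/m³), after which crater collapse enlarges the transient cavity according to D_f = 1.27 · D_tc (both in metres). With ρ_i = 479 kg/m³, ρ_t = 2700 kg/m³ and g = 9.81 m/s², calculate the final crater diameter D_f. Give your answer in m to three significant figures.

v = 15700 m/s.
(ρ_i/ρ_t)^0.267 = (479/2700)^0.267 = 0.6302
d^0.76 = 79.7^0.76 = 27.87
v^0.4 = 15700^0.4 = 47.68
g^-0.23 = 9.81^-0.23 = 0.5914
D_tc = 1.13 × 0.6302 × 27.87 × 47.68 × 0.5914 = 559.6 m
D_f = 1.27 × 559.6 = 710.7 m

D_f ≈ 711 m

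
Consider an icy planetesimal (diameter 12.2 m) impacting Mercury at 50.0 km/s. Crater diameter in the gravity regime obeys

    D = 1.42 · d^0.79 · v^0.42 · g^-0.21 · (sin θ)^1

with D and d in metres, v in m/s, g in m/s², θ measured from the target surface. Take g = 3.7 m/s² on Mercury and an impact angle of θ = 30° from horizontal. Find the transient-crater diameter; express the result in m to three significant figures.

In SI units: v = 50000 m/s.
d^0.79 = 12.2^0.79 = 7.215
v^0.42 = 50000^0.42 = 94.10
g^-0.21 = 3.7^-0.21 = 0.7598
(sin 30°)^1 = 0.5000^1 = 0.5000
D = 1.42 × 7.215 × 94.10 × 0.7598 × 0.5000 = 366.3 m

D ≈ 366 m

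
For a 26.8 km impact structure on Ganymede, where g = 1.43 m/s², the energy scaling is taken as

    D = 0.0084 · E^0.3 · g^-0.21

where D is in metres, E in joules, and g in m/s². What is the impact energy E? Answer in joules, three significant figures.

Rearranging: E = [D / (0.0084 · g^-0.21)]^(1/0.3).
D = 26800 m.
g^-0.21 = 1.43^-0.21 = 0.9276
D / (0.0084 × 0.9276) = 26800 / (7.792 × 10^-3) = 3.439 × 10^6
E = (3.439 × 10^6)^3.3333 = 6.136 × 10^21 J

E ≈ 6.14 × 10^21 J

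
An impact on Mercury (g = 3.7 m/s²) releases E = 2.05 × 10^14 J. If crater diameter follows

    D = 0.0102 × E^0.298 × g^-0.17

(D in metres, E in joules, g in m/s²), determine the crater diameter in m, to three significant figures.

E^0.298 = (2.05 × 10^14)^0.298 = 1.840 × 10^4
g^-0.17 = 3.7^-0.17 = 0.8006
D = 0.0102 × 1.840 × 10^4 × 0.8006 = 150.3 m

D ≈ 150 m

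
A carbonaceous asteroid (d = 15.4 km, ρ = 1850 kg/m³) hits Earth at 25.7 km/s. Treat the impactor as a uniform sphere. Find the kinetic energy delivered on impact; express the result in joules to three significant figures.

E ≈ 1.17 × 10^24 J

d = 15400 m; v = 25700 m/s.
Mass m = (π/6) ρ d³ = (π/6) × 1850 × (15400)³ = 3.538 × 10^15 kg
E = ½ m v² = 0.5 × 3.538 × 10^15 × (25700)² = 1.168 × 10^24 J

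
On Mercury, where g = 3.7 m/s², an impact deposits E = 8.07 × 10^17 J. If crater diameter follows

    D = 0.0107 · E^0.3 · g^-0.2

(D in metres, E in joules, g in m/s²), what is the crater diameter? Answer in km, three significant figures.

D ≈ 1.94 km

E^0.3 = (8.07 × 10^17)^0.3 = 2.355 × 10^5
g^-0.2 = 3.7^-0.2 = 0.7698
D = 0.0107 × 2.355 × 10^5 × 0.7698 = 1940 m
   = 1.940 km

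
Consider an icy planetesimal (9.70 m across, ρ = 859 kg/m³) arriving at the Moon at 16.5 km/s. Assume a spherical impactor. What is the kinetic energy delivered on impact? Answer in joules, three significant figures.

v = 16500 m/s.
Mass m = (π/6) ρ d³ = (π/6) × 859 × (9.7)³ = 4.105 × 10^5 kg
E = ½ m v² = 0.5 × 4.105 × 10^5 × (16500)² = 5.588 × 10^13 J

E ≈ 5.59 × 10^13 J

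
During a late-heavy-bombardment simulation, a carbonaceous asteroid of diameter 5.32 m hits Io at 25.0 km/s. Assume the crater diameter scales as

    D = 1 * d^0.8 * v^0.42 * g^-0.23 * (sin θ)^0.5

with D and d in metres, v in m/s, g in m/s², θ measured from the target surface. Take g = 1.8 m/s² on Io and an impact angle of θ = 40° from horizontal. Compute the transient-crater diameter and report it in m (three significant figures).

In SI units: v = 25000 m/s.
d^0.8 = 5.32^0.8 = 3.808
v^0.42 = 25000^0.42 = 70.33
g^-0.23 = 1.8^-0.23 = 0.8735
(sin 40°)^0.5 = 0.6428^0.5 = 0.8017
D = 1 × 3.808 × 70.33 × 0.8735 × 0.8017 = 187.5 m

D ≈ 188 m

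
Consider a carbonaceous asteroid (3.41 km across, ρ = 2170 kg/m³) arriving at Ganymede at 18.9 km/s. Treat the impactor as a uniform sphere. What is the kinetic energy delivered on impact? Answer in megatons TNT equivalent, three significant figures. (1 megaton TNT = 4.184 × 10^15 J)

d = 3410 m; v = 18900 m/s.
Mass m = (π/6) ρ d³ = (π/6) × 2170 × (3410)³ = 4.505 × 10^13 kg
E = ½ m v² = 0.5 × 4.505 × 10^13 × (18900)² = 8.046 × 10^21 J
   = 8.046 × 10^21 / 4.184×10^15 = 1.923 × 10^6 Mt

E ≈ 1.92 × 10^6 Mt TNT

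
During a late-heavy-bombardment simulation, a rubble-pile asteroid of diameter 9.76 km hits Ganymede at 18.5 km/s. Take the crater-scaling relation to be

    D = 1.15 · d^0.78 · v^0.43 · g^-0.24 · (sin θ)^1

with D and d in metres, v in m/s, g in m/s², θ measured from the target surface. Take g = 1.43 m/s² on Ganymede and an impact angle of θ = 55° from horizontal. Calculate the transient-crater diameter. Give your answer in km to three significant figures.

D ≈ 76.5 km

In SI units: d = 9760 m, v = 18500 m/s.
d^0.78 = 9760^0.78 = 1294
v^0.43 = 18500^0.43 = 68.37
g^-0.24 = 1.43^-0.24 = 0.9177
(sin 55°)^1 = 0.8192^1 = 0.8192
D = 1.15 × 1294 × 68.37 × 0.9177 × 0.8192 = 76487 m
   = 76.49 km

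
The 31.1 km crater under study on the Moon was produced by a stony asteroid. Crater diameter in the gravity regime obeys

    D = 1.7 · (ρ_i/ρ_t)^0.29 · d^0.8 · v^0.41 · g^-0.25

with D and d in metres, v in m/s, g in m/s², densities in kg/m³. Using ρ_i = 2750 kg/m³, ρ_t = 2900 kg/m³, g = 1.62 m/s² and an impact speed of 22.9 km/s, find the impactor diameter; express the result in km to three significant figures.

Rearranging for d: d = [D / (1.7 · (2750/2900)^0.29 · 22900^0.41 · 1.62^-0.25)]^(1/0.8).
D = 31100 m.
(2750/2900)^0.29 = 0.9847
22900^0.41 = 61.31
1.62^-0.25 = 0.8864
Denominator = 1.7 × 0.9847 × 61.31 × 0.8864 = 90.97
D / 90.97 = 31100 / 90.97 = 341.9
d = 341.9^(1/0.8) = 341.9^1.25 = 1470 m

d ≈ 1.47 km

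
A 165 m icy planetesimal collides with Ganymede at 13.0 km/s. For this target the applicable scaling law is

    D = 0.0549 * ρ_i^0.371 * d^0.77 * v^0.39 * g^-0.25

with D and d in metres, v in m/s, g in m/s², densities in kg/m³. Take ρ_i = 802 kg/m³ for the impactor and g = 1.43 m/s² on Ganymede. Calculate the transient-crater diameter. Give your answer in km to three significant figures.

D ≈ 1.23 km

In SI units: v = 13000 m/s.
ρ_i^0.371 = 802^0.371 = 11.95
d^0.77 = 165^0.77 = 50.99
v^0.39 = 13000^0.39 = 40.22
g^-0.25 = 1.43^-0.25 = 0.9145
D = 0.0549 × 11.95 × 50.99 × 40.22 × 0.9145 = 1230 m
   = 1.230 km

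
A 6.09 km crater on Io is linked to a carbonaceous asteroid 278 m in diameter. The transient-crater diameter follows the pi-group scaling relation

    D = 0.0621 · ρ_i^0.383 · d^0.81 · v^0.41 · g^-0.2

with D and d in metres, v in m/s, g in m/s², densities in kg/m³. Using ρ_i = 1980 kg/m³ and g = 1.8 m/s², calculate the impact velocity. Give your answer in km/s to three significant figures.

v ≈ 24.6 km/s

Rearranging for v: v = [D / (0.0621 · 1980^0.383 · 278^0.81 · 1.8^-0.2)]^(1/0.41).
D = 6090 m.
1980^0.383 = 18.31
278^0.81 = 95.43
1.8^-0.2 = 0.8891
Denominator = 0.0621 × 18.31 × 95.43 × 0.8891 = 96.48
D / 96.48 = 6090 / 96.48 = 63.12
v = 63.12^(1/0.41) = 63.12^2.439 = 24581 m/s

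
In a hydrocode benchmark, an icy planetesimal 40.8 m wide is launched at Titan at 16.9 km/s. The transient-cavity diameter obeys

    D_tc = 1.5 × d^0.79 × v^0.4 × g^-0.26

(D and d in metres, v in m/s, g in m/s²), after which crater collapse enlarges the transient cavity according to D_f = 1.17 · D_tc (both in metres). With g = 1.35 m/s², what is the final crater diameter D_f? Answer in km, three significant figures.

v = 16900 m/s.
d^0.79 = 40.8^0.79 = 18.72
v^0.4 = 16900^0.4 = 49.11
g^-0.26 = 1.35^-0.26 = 0.9249
D_tc = 1.5 × 18.72 × 49.11 × 0.9249 = 1275 m
D_f = 1.17 × 1275 = 1492 m
     = 1.492 km

D_f ≈ 1.49 km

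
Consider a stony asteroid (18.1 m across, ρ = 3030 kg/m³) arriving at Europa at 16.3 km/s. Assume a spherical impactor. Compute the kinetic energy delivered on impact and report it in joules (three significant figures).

v = 16300 m/s.
Mass m = (π/6) ρ d³ = (π/6) × 3030 × (18.1)³ = 9.408 × 10^6 kg
E = ½ m v² = 0.5 × 9.408 × 10^6 × (16300)² = 1.250 × 10^15 J

E ≈ 1.25 × 10^15 J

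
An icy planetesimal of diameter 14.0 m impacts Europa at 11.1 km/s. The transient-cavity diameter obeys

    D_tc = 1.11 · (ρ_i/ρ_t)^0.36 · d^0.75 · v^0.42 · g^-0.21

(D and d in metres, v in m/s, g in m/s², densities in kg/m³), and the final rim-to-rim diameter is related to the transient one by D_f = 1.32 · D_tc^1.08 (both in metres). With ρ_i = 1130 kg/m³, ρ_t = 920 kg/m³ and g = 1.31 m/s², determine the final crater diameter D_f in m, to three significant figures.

v = 11100 m/s.
(ρ_i/ρ_t)^0.36 = (1130/920)^0.36 = 1.077
d^0.75 = 14^0.75 = 7.238
v^0.42 = 11100^0.42 = 50.01
g^-0.21 = 1.31^-0.21 = 0.9449
D_tc = 1.11 × 1.077 × 7.238 × 50.01 × 0.9449 = 408.9 m
D_f = 1.32 × (408.9)^1.08 = 873.2 m

D_f ≈ 873 m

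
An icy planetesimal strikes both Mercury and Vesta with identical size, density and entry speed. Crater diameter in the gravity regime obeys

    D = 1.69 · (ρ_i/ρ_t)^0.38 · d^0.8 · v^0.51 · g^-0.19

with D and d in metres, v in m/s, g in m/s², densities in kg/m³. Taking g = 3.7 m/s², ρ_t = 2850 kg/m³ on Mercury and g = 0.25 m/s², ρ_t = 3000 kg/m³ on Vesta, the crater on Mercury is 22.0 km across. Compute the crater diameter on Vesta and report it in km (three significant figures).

The impactor-only factors (d, v, ρ_i) cancel in the ratio, leaving D_Vesta/D_Mercury = (g_Vesta/g_Mercury)^-0.19 · (ρ_t,Mercury/ρ_t,Vesta)^0.38.
(0.25/3.7)^-0.19 = 0.06757^-0.19 = 1.669
(2850/3000)^0.38 = 0.9500^0.38 = 0.9807
Ratio = 1.669 × 0.9807 = 1.637
D_Vesta = 1.637 × 22.0 km = 36.0 km

D ≈ 36.0 km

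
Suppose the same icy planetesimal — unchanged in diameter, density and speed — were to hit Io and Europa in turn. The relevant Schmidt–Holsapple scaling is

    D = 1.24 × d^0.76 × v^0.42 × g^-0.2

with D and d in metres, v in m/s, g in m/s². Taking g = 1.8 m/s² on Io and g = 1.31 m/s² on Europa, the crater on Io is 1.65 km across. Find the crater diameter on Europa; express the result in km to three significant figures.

D ≈ 1.76 km

All impactor-dependent factors cancel in the ratio, leaving D_Europa/D_Io = (g_Europa/g_Io)^-0.2.
(1.31/1.8)^-0.2 = 0.7278^-0.2 = 1.066
D_Europa = 1.066 × 1.65 km = 1.76 km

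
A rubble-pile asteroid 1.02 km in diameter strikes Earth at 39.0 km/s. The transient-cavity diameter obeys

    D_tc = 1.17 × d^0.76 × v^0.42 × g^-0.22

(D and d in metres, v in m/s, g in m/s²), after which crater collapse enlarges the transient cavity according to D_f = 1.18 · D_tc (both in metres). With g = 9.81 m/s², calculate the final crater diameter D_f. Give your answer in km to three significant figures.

D_f ≈ 13.7 km

In SI: d = 1020 m, v = 39000 m/s.
d^0.76 = 1020^0.76 = 193.4
v^0.42 = 39000^0.42 = 84.77
g^-0.22 = 9.81^-0.22 = 0.6051
D_tc = 1.17 × 193.4 × 84.77 × 0.6051 = 11610 m
D_f = 1.18 × 11610 = 13700 m
     = 13.70 km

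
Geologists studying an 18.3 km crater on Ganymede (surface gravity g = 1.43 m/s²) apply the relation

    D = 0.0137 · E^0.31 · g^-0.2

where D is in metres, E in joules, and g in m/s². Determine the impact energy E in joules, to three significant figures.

E ≈ 7.26 × 10^19 J

Rearranging: E = [D / (0.0137 · g^-0.2)]^(1/0.31).
D = 18300 m.
g^-0.2 = 1.43^-0.2 = 0.9310
D / (0.0137 × 0.9310) = 18300 / (0.01275) = 1.435 × 10^6
E = (1.435 × 10^6)^3.2258 = 7.257 × 10^19 J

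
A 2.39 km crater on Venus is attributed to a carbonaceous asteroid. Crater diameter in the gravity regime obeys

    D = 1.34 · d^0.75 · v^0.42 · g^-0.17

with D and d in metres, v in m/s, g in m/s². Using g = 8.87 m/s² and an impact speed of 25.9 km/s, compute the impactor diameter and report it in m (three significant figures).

Rearranging for d: d = [D / (1.34 · 25900^0.42 · 8.87^-0.17)]^(1/0.75).
D = 2390 m.
25900^0.42 = 71.38
8.87^-0.17 = 0.6900
Denominator = 1.34 × 71.38 × 0.6900 = 66.00
D / 66.00 = 2390 / 66.00 = 36.21
d = 36.21^(1/0.75) = 36.21^1.3333 = 119.8 m

d ≈ 120 m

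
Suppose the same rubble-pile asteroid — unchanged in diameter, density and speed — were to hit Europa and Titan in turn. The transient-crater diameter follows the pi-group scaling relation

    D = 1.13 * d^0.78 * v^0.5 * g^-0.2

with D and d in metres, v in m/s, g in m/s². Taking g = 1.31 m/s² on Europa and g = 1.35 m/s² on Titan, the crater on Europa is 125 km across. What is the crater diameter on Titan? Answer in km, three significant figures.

All impactor-dependent factors cancel in the ratio, leaving D_Titan/D_Europa = (g_Titan/g_Europa)^-0.2.
(1.35/1.31)^-0.2 = 1.031^-0.2 = 0.9939
D_Titan = 0.9939 × 125 km = 124 km

D ≈ 124 km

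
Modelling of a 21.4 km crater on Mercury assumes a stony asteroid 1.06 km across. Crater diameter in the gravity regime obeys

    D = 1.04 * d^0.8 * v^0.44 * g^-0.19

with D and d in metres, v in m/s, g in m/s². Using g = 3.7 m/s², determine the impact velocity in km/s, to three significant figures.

v ≈ 35.3 km/s

Rearranging for v: v = [D / (1.04 · 1060^0.8 · 3.7^-0.19)]^(1/0.44).
D = 21400 m.
1060^0.8 = 263.2
3.7^-0.19 = 0.7799
Denominator = 1.04 × 263.2 × 0.7799 = 213.5
D / 213.5 = 21400 / 213.5 = 100.2
v = 100.2^(1/0.44) = 100.2^2.2727 = 35267 m/s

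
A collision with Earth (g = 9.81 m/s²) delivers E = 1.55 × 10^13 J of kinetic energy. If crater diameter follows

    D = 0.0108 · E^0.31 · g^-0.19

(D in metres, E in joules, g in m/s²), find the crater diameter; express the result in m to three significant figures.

E^0.31 = (1.55 × 10^13)^0.31 = 1.227 × 10^4
g^-0.19 = 9.81^-0.19 = 0.6480
D = 0.0108 × 1.227 × 10^4 × 0.6480 = 85.87 m

D ≈ 85.9 m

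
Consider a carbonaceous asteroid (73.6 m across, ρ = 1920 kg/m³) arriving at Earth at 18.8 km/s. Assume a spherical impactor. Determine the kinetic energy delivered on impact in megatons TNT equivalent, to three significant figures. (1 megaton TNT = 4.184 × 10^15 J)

E ≈ 16.9 Mt TNT

v = 18800 m/s.
Mass m = (π/6) ρ d³ = (π/6) × 1920 × (73.6)³ = 4.008 × 10^8 kg
E = ½ m v² = 0.5 × 4.008 × 10^8 × (18800)² = 7.083 × 10^16 J
   = 7.083 × 10^16 / 4.184×10^15 = 16.93 Mt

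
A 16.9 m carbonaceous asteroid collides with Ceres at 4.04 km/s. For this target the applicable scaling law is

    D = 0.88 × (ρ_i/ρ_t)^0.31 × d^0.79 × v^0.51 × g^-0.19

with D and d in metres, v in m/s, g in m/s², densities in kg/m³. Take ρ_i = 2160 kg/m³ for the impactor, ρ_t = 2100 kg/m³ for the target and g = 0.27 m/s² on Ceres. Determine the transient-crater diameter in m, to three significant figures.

D ≈ 734 m

In SI units: v = 4040 m/s.
(ρ_i/ρ_t)^0.31 = (2160/2100)^0.31 = 1.009
d^0.79 = 16.9^0.79 = 9.333
v^0.51 = 4040^0.51 = 69.06
g^-0.19 = 0.27^-0.19 = 1.282
D = 0.88 × 1.009 × 9.333 × 69.06 × 1.282 = 733.7 m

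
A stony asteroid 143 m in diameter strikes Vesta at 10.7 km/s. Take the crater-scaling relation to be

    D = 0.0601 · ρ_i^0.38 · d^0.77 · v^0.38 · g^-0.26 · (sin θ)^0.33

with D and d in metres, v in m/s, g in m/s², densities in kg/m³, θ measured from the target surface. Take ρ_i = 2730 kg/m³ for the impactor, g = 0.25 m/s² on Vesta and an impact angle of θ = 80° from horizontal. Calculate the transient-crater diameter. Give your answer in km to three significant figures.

D ≈ 2.69 km

In SI units: v = 10700 m/s.
ρ_i^0.38 = 2730^0.38 = 20.22
d^0.77 = 143^0.77 = 45.67
v^0.38 = 10700^0.38 = 33.98
g^-0.26 = 0.25^-0.26 = 1.434
(sin 80°)^0.33 = 0.9848^0.33 = 0.9950
D = 0.0601 × 20.22 × 45.67 × 33.98 × 1.434 × 0.9950 = 2691 m
   = 2.691 km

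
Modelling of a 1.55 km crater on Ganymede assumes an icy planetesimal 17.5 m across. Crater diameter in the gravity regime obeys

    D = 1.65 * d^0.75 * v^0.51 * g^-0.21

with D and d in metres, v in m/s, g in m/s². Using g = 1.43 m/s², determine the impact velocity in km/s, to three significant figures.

Rearranging for v: v = [D / (1.65 · 17.5^0.75 · 1.43^-0.21)]^(1/0.51).
D = 1550 m.
17.5^0.75 = 8.556
1.43^-0.21 = 0.9276
Denominator = 1.65 × 8.556 × 0.9276 = 13.10
D / 13.10 = 1550 / 13.10 = 118.3
v = 118.3^(1/0.51) = 118.3^1.9608 = 11607 m/s

v ≈ 11.6 km/s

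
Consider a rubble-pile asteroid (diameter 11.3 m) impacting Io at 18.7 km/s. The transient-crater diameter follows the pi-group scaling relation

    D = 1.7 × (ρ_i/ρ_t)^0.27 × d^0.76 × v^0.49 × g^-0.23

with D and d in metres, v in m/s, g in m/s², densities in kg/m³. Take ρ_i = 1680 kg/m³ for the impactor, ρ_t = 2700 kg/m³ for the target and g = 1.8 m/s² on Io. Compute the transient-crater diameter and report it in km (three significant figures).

In SI units: v = 18700 m/s.
(ρ_i/ρ_t)^0.27 = (1680/2700)^0.27 = 0.8798
d^0.76 = 11.3^0.76 = 6.315
v^0.49 = 18700^0.49 = 123.9
g^-0.23 = 1.8^-0.23 = 0.8735
D = 1.7 × 0.8798 × 6.315 × 123.9 × 0.8735 = 1022 m
   = 1.022 km

D ≈ 1.02 km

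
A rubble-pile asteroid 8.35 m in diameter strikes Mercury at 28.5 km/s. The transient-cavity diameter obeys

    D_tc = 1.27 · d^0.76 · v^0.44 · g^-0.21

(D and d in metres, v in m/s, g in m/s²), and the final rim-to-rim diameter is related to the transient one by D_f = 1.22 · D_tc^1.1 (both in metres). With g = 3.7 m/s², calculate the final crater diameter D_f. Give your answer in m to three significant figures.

D_f ≈ 991 m

v = 28500 m/s.
d^0.76 = 8.35^0.76 = 5.017
v^0.44 = 28500^0.44 = 91.23
g^-0.21 = 3.7^-0.21 = 0.7598
D_tc = 1.27 × 5.017 × 91.23 × 0.7598 = 441.7 m
D_f = 1.22 × (441.7)^1.1 = 990.8 m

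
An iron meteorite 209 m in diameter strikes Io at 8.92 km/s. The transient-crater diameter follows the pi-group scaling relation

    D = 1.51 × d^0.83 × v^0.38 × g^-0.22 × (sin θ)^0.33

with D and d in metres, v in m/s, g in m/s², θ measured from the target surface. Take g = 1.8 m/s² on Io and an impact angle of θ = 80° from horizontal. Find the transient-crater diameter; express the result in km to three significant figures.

In SI units: v = 8920 m/s.
d^0.83 = 209^0.83 = 84.28
v^0.38 = 8920^0.38 = 31.71
g^-0.22 = 1.8^-0.22 = 0.8787
(sin 80°)^0.33 = 0.9848^0.33 = 0.9950
D = 1.51 × 84.28 × 31.71 × 0.8787 × 0.9950 = 3528 m
   = 3.528 km

D ≈ 3.53 km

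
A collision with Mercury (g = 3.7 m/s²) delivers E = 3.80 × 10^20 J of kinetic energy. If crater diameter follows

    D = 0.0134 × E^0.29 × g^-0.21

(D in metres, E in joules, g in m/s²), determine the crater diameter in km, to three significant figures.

D ≈ 9.46 km

E^0.29 = (3.80 × 10^20)^0.29 = 9.293 × 10^5
g^-0.21 = 3.7^-0.21 = 0.7598
D = 0.0134 × 9.293 × 10^5 × 0.7598 = 9462 m
   = 9.462 km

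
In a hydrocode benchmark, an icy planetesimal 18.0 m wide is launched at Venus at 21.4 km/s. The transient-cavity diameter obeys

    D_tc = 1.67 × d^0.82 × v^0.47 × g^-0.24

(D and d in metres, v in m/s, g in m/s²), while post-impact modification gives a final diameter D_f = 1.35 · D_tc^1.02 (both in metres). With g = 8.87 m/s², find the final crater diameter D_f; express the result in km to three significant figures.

v = 21400 m/s.
d^0.82 = 18^0.82 = 10.70
v^0.47 = 21400^0.47 = 108.5
g^-0.24 = 8.87^-0.24 = 0.5922
D_tc = 1.67 × 10.70 × 108.5 × 0.5922 = 1148 m
D_f = 1.35 × (1148)^1.02 = 1784 m
     = 1.784 km

D_f ≈ 1.78 km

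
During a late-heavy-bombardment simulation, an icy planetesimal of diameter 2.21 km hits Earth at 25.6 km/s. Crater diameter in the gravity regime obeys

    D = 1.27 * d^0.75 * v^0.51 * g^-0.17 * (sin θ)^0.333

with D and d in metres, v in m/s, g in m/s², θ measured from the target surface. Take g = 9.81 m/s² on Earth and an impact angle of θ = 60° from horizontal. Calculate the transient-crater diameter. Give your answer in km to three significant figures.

D ≈ 46.9 km

In SI units: d = 2210 m, v = 25600 m/s.
d^0.75 = 2210^0.75 = 322.3
v^0.51 = 25600^0.51 = 177.1
g^-0.17 = 9.81^-0.17 = 0.6783
(sin 60°)^0.333 = 0.8660^0.333 = 0.9532
D = 1.27 × 322.3 × 177.1 × 0.6783 × 0.9532 = 46869 m
   = 46.87 km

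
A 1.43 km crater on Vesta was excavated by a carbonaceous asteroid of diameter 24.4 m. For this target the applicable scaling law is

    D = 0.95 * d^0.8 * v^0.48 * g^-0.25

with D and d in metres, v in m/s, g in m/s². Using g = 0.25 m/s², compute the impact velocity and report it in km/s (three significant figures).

v ≈ 9.87 km/s

Rearranging for v: v = [D / (0.95 · 24.4^0.8 · 0.25^-0.25)]^(1/0.48).
D = 1430 m.
24.4^0.8 = 12.88
0.25^-0.25 = 1.414
Denominator = 0.95 × 12.88 × 1.414 = 17.30
D / 17.30 = 1430 / 17.30 = 82.66
v = 82.66^(1/0.48) = 82.66^2.0833 = 9870 m/s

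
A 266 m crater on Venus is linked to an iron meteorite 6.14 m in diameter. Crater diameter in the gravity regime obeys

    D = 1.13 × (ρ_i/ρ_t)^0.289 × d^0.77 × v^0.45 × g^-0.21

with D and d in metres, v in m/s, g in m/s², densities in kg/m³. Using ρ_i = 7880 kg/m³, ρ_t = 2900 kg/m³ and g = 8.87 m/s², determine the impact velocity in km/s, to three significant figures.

v ≈ 12.2 km/s

Rearranging for v: v = [D / (1.13 · (7880/2900)^0.289 · 6.14^0.77 · 8.87^-0.21)]^(1/0.45).
(7880/2900)^0.289 = 1.335
6.14^0.77 = 4.045
8.87^-0.21 = 0.6323
Denominator = 1.13 × 1.335 × 4.045 × 0.6323 = 3.858
D / 3.858 = 266 / 3.858 = 68.95
v = 68.95^(1/0.45) = 68.95^2.2222 = 12178 m/s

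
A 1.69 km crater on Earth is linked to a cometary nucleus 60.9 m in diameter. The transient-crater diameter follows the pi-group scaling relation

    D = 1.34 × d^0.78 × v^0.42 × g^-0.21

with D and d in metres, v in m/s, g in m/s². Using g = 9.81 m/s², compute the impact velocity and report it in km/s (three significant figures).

Rearranging for v: v = [D / (1.34 · 60.9^0.78 · 9.81^-0.21)]^(1/0.42).
D = 1690 m.
60.9^0.78 = 24.66
9.81^-0.21 = 0.6191
Denominator = 1.34 × 24.66 × 0.6191 = 20.46
D / 20.46 = 1690 / 20.46 = 82.60
v = 82.60^(1/0.42) = 82.60^2.381 = 36672 m/s

v ≈ 36.7 km/s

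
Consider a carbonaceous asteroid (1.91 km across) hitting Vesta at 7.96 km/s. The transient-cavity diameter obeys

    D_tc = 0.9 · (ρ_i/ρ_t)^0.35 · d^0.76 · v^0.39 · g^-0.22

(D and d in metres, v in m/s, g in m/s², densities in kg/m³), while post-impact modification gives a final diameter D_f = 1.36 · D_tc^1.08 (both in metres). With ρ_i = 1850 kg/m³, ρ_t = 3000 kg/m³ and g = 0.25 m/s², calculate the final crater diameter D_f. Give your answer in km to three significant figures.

In SI: d = 1910 m, v = 7960 m/s.
(ρ_i/ρ_t)^0.35 = (1850/3000)^0.35 = 0.8443
d^0.76 = 1910^0.76 = 311.6
v^0.39 = 7960^0.39 = 33.22
g^-0.22 = 0.25^-0.22 = 1.357
D_tc = 0.9 × 0.8443 × 311.6 × 33.22 × 1.357 = 10670 m
D_f = 1.36 × (10670)^1.08 = 30476 m
     = 30.48 km

D_f ≈ 30.5 km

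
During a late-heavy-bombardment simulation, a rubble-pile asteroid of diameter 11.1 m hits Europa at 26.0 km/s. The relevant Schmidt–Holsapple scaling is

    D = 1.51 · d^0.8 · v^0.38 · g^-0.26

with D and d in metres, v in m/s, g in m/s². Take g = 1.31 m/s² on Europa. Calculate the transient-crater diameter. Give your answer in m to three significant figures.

D ≈ 460 m

In SI units: v = 26000 m/s.
d^0.8 = 11.1^0.8 = 6.859
v^0.38 = 26000^0.38 = 47.61
g^-0.26 = 1.31^-0.26 = 0.9322
D = 1.51 × 6.859 × 47.61 × 0.9322 = 459.7 m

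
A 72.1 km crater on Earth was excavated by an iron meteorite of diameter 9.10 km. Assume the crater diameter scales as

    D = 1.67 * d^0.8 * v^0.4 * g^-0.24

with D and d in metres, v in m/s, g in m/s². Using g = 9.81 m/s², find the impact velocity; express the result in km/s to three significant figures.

v ≈ 18.4 km/s

Rearranging for v: v = [D / (1.67 · 9100^0.8 · 9.81^-0.24)]^(1/0.4).
D = 72100 m.
9100^0.8 = 1470
9.81^-0.24 = 0.5781
Denominator = 1.67 × 1470 × 0.5781 = 1419
D / 1419 = 72100 / 1419 = 50.81
v = 50.81^(1/0.4) = 50.81^2.5 = 18402 m/s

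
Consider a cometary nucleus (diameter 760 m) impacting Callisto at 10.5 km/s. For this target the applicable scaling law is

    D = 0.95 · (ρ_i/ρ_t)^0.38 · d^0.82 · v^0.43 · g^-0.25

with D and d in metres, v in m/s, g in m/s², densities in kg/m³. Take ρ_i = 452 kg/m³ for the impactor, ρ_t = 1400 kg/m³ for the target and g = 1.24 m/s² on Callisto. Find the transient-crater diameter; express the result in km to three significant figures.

In SI units: v = 10500 m/s.
(ρ_i/ρ_t)^0.38 = (452/1400)^0.38 = 0.6508
d^0.82 = 760^0.82 = 230.3
v^0.43 = 10500^0.43 = 53.59
g^-0.25 = 1.24^-0.25 = 0.9476
D = 0.95 × 0.6508 × 230.3 × 53.59 × 0.9476 = 7231 m
   = 7.231 km

D ≈ 7.23 km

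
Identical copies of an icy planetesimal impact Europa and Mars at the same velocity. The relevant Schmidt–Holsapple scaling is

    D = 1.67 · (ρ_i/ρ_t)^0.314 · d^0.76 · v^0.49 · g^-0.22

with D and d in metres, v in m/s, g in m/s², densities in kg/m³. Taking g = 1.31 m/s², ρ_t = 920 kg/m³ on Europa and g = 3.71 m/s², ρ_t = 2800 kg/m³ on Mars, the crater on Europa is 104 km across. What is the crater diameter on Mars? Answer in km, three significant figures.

D ≈ 58.3 km

The impactor-only factors (d, v, ρ_i) cancel in the ratio, leaving D_Mars/D_Europa = (g_Mars/g_Europa)^-0.22 · (ρ_t,Europa/ρ_t,Mars)^0.314.
(3.71/1.31)^-0.22 = 2.832^-0.22 = 0.7953
(920/2800)^0.314 = 0.3286^0.314 = 0.7051
Ratio = 0.7953 × 0.7051 = 0.5608
D_Mars = 0.5608 × 104 km = 58.3 km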